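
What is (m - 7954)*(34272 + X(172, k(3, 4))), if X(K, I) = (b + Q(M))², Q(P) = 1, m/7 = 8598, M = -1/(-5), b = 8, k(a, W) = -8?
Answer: 1794325896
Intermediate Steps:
M = ⅕ (M = -1*(-⅕) = ⅕ ≈ 0.20000)
m = 60186 (m = 7*8598 = 60186)
X(K, I) = 81 (X(K, I) = (8 + 1)² = 9² = 81)
(m - 7954)*(34272 + X(172, k(3, 4))) = (60186 - 7954)*(34272 + 81) = 52232*34353 = 1794325896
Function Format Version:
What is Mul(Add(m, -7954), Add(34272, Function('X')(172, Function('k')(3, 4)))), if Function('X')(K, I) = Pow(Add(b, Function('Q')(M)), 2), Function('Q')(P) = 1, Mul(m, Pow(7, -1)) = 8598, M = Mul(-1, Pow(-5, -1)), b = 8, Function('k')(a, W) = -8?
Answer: 1794325896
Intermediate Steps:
M = Rational(1, 5) (M = Mul(-1, Rational(-1, 5)) = Rational(1, 5) ≈ 0.20000)
m = 60186 (m = Mul(7, 8598) = 60186)
Function('X')(K, I) = 81 (Function('X')(K, I) = Pow(Add(8, 1), 2) = Pow(9, 2) = 81)
Mul(Add(m, -7954), Add(34272, Function('X')(172, Function('k')(3, 4)))) = Mul(Add(60186, -7954), Add(34272, 81)) = Mul(52232, 34353) = 1794325896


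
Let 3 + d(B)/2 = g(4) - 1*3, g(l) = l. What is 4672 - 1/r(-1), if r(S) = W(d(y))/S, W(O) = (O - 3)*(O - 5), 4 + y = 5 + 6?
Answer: 294337/63 ≈ 4672.0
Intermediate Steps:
y = 7 (y = -4 + (5 + 6) = -4 + 11 = 7)
d(B) = -4 (d(B) = -6 + 2*(4 - 1*3) = -6 + 2*(4 - 3) = -6 + 2*1 = -6 + 2 = -4)
W(O) = (-5 + O)*(-3 + O) (W(O) = (-3 + O)*(-5 + O) = (-5 + O)*(-3 + O))
r(S) = 63/S (r(S) = (15 + (-4)**2 - 8*(-4))/S = (15 + 16 + 32)/S = 63/S)
4672 - 1/r(-1) = 4672 - 1/(63/(-1)) = 4672 - 1/(63*(-1)) = 4672 - 1/(-63) = 4672 - 1*(-1/63) = 4672 + 1/63 = 294337/63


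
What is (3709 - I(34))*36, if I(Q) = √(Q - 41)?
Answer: 133524 - 36*I*√7 ≈ 1.3352e+5 - 95.247*I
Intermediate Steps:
I(Q) = √(-41 + Q)
(3709 - I(34))*36 = (3709 - √(-41 + 34))*36 = (3709 - √(-7))*36 = (3709 - I*√7)*36 = 133524 - 36*I*√7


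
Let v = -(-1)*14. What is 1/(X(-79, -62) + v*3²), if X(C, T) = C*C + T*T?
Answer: 1/10211 ≈ 9.7934e-5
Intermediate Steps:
X(C, T) = C² + T²
v = 14 (v = -1*(-14) = 14)
1/(X(-79, -62) + v*3²) = 1/(((-79)² + (-62)²) + 14*3²) = 1/((6241 + 3844) + 14*9) = 1/(10085 + 126) = 1/10211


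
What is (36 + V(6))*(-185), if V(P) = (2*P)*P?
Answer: -19980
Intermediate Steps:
V(P) = 2*P**2
(36 + V(6))*(-185) = (36 + 2*6**2)*(-185) = (36 + 2*36)*(-185) = (36 + 72)*(-185) = 108*(-185) = -19980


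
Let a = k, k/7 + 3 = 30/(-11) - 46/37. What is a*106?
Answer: -2105054/407 ≈ -5172.1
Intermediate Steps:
k = -19859/407 (k = -21 + 7*(30/(-11) - 46/37) = -21 + 7*(30*(-1/11) - 46*1/37) = -21 + 7*(-30/11 - 46/37) = -21 + 7*(-1616/407) = -21 - 11312/407 = -19859/407 ≈ -48.794)
a = -19859/407 ≈ -48.794
a*106 = -19859/407*106 = -2105054/407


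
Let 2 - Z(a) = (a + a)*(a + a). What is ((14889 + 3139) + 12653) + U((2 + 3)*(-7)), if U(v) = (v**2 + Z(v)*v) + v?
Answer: 203301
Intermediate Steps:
Z(a) = 2 - 4*a**2 (Z(a) = 2 - (a + a)*(a + a) = 2 - 2*a*2*a = 2 - 4*a**2)
U(v) = v + v**2 + v*(2 - 4*v**2) (U(v) = (v**2 + (2 - 4*v**2)*v) + v = (v**2 + v*(2 - 4*v**2)) + v = v + v**2 + v*(2 - 4*v**2))
((14889 + 3139) + 12653) + U((2 + 3)*(-7)) = ((14889 + 3139) + 12653) + ((2 + 3)*(-7))*(3 + (2 + 3)*(-7) - 4*49*(2 + 3)**2) = (18028 + 12653) + (5*(-7))*(3 + 5*(-7) - 4*(5*(-7))**2) = 30681 - 35*(3 - 35 - 4*(-35)**2) = 30681 - 35*(3 - 35 - 4*1225) = 30681 - 35*(3 - 35 - 4900) = 30681 - 35*(-4932) = 30681 + 172620 = 203301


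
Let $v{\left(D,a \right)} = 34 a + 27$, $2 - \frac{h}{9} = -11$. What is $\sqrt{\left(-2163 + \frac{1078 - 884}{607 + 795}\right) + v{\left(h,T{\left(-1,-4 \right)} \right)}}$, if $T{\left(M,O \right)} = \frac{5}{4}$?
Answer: $\frac{i \sqrt{4114719986}}{1402} \approx 45.753 i$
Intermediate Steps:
$T{\left(M,O \right)} = \frac{5}{4}$ ($T{\left(M,O \right)} = 5 \cdot \frac{1}{4} = \frac{5}{4}$)
$h = 117$ ($h = 18 - -99 = 18 + 99 = 117$)
$v{\left(D,a \right)} = 27 + 34 a$
$\sqrt{\left(-2163 + \frac{1078 - 884}{607 + 795}\right) + v{\left(h,T{\left(-1,-4 \right)} \right)}} = \sqrt{\left(-2163 + \frac{1078 - 884}{607 + 795}\right) + \left(27 + 34 \cdot \frac{5}{4}\right)} = \sqrt{\left(-2163 + \frac{194}{1402}\right) + \left(27 + \frac{85}{2}\right)} = \sqrt{\left(-2163 + 194 \cdot \frac{1}{1402}\right) + \frac{139}{2}} = \sqrt{\left(-2163 + \frac{97}{701}\right) + \frac{139}{2}} = \sqrt{- \frac{1516166}{701} + \frac{139}{2}} = \sqrt{- \frac{2934893}{1402}} = \frac{i \sqrt{4114719986}}{1402}$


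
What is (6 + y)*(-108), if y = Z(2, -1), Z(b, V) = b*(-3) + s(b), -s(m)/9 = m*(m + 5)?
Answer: 13608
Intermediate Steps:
s(m) = -9*m*(5 + m) (s(m) = -9*m*(m + 5) = -9*m*(5 + m))
Z(b, V) = -3*b - 9*b*(5 + b) (Z(b, V) = b*(-3) - 9*b*(5 + b) = -3*b - 9*b*(5 + b))
y = -132 (y = 3*2*(-16 - 3*2) = 3*2*(-16 - 6) = 3*2*(-22) = -132)
(6 + y)*(-108) = (6 - 132)*(-108) = -126*(-108) = 13608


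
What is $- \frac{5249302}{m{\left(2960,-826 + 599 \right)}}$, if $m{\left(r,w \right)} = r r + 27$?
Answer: $- \frac{5249302}{8761627} \approx -0.59912$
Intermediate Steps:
$m{\left(r,w \right)} = 27 + r^{2}$ ($m{\left(r,w \right)} = r^{2} + 27 = 27 + r^{2}$)
$- \frac{5249302}{m{\left(2960,-826 + 599 \right)}} = - \frac{5249302}{27 + 2960^{2}} = - \frac{5249302}{27 + 8761600} = - \frac{5249302}{8761627}$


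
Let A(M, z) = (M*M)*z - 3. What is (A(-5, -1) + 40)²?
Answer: 144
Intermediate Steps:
A(M, z) = -3 + z*M² (A(M, z) = M²*z - 3 = z*M² - 3 = -3 + z*M²)
(A(-5, -1) + 40)² = ((-3 - 1*(-5)²) + 40)² = ((-3 - 1*25) + 40)² = ((-3 - 25) + 40)² = (-28 + 40)² = 12² = 144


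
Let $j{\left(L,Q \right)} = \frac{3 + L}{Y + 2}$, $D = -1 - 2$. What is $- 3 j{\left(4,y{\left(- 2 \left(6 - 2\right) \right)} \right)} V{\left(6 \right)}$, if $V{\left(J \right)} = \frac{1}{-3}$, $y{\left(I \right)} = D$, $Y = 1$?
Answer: $\frac{7}{3} \approx 2.3333$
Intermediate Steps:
$D = -3$ ($D = -1 - 2 = -3$)
$y{\left(I \right)} = -3$
$V{\left(J \right)} = - \frac{1}{3}$
$j{\left(L,Q \right)} = 1 + \frac{L}{3}$ ($j{\left(L,Q \right)} = \frac{3 + L}{1 + 2} = \frac{3 + L}{3} = \left(3 + L\right) \frac{1}{3} = 1 + \frac{L}{3}$)
$- 3 j{\left(4,y{\left(- 2 \left(6 - 2\right) \right)} \right)} V{\left(6 \right)} = - 3 \left(1 + \frac{1}{3} \cdot 4\right) \left(- \frac{1}{3}\right) = - 3 \left(1 + \frac{4}{3}\right) \left(- \frac{1}{3}\right) = \left(-3\right) \frac{7}{3} \left(- \frac{1}{3}\right) = \left(-7\right) \left(- \frac{1}{3}\right) = \frac{7}{3}$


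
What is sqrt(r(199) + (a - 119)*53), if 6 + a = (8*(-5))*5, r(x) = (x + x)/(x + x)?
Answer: 2*I*sqrt(4306) ≈ 131.24*I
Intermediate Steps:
r(x) = 1 (r(x) = (2*x)/((2*x)) = (2*x)*(1/(2*x)) = 1)
a = -206 (a = -6 + (8*(-5))*5 = -6 - 40*5 = -6 - 200 = -206)
sqrt(r(199) + (a - 119)*53) = sqrt(1 + (-206 - 119)*53) = sqrt(1 - 325*53) = sqrt(1 - 17225) = sqrt(-17224) = 2*I*sqrt(4306)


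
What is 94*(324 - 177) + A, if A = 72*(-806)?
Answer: -44214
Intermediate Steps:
A = -58032
94*(324 - 177) + A = 94*(324 - 177) - 58032 = 94*147 - 58032 = 13818 - 58032 = -44214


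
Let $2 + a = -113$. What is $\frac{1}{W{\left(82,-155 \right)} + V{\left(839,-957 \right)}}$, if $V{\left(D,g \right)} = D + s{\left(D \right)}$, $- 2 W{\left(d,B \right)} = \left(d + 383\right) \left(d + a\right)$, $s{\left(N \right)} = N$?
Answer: $\frac{2}{18701} \approx 0.00010695$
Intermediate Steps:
$a = -115$ ($a = -2 - 113 = -115$)
$W{\left(d,B \right)} = - \frac{\left(-115 + d\right) \left(383 + d\right)}{2}$ ($W{\left(d,B \right)} = - \frac{\left(d + 383\right) \left(d - 115\right)}{2} = - \frac{\left(383 + d\right) \left(-115 + d\right)}{2} = - \frac{\left(-115 + d\right) \left(383 + d\right)}{2}$)
$V{\left(D,g \right)} = 2 D$ ($V{\left(D,g \right)} = D + D = 2 D$)
$\frac{1}{W{\left(82,-155 \right)} + V{\left(839,-957 \right)}} = \frac{1}{\left(\frac{44045}{2} - 10988 - \frac{82^{2}}{2}\right) + 2 \cdot 839} = \frac{1}{\left(\frac{44045}{2} - 10988 - 3362\right) + 1678} = \frac{1}{\frac{15345}{2} + 1678} = \frac{1}{\frac{18701}{2}} = \frac{2}{18701}$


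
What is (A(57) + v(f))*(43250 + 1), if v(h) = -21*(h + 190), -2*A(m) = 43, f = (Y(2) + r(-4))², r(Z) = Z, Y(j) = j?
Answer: -354268941/2 ≈ -1.7713e+8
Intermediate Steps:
f = 4 (f = (2 - 4)² = (-2)² = 4)
A(m) = -43/2 (A(m) = -½*43 = -43/2)
v(h) = -3990 - 21*h (v(h) = -21*(190 + h) = -3990 - 21*h)
(A(57) + v(f))*(43250 + 1) = (-43/2 + (-3990 - 21*4))*(43250 + 1) = (-43/2 + (-3990 - 84))*43251 = (-43/2 - 4074)*43251 = -8191/2*43251 = -354268941/2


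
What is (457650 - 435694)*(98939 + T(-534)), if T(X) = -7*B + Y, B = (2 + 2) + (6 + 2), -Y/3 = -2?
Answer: 2170592116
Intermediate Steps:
Y = 6 (Y = -3*(-2) = 6)
B = 12 (B = 4 + 8 = 12)
T(X) = -78 (T(X) = -7*12 + 6 = -84 + 6 = -78)
(457650 - 435694)*(98939 + T(-534)) = (457650 - 435694)*(98939 - 78) = 21956*98861 = 2170592116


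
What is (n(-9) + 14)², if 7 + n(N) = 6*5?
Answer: 1369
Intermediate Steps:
n(N) = 23 (n(N) = -7 + 6*5 = -7 + 30 = 23)
(n(-9) + 14)² = (23 + 14)² = 37² = 1369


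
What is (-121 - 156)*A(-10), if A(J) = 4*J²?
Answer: -110800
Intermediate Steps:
(-121 - 156)*A(-10) = (-121 - 156)*(4*(-10)²) = -1108*100 = -277*400 = -110800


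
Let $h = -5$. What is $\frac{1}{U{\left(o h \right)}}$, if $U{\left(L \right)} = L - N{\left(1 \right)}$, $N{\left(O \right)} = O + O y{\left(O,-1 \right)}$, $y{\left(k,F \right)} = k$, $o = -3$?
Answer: $\frac{1}{13} \approx 0.076923$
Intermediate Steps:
$N{\left(O \right)} = O + O^{2}$ ($N{\left(O \right)} = O + O O = O + O^{2}$)
$U{\left(L \right)} = -2 + L$ ($U{\left(L \right)} = L - 1 \left(1 + 1\right) = L - 1 \cdot 2 = L - 2 = -2 + L$)
$\frac{1}{U{\left(o h \right)}} = \frac{1}{-2 - -15} = \frac{1}{-2 + 15} = \frac{1}{13}$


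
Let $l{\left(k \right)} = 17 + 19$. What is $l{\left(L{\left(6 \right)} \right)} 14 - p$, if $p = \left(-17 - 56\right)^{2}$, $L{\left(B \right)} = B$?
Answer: $-4825$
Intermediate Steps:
$p = 5329$ ($p = \left(-73\right)^{2} = 5329$)
$l{\left(k \right)} = 36$
$l{\left(L{\left(6 \right)} \right)} 14 - p = 36 \cdot 14 - 5329 = 504 - 5329 = -4825$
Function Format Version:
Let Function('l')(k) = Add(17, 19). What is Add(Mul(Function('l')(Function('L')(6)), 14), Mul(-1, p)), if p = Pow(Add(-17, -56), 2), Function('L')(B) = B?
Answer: -4825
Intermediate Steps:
p = 5329 (p = Pow(-73, 2) = 5329)
Function('l')(k) = 36
Add(Mul(Function('l')(Function('L')(6)), 14), Mul(-1, p)) = Add(Mul(36, 14), Mul(-1, 5329)) = Add(504, -5329) = -4825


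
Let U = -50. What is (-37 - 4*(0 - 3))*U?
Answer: 1250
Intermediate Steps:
(-37 - 4*(0 - 3))*U = (-37 - 4*(0 - 3))*(-50) = (-37 - 4*(-3))*(-50) = (-37 + 12)*(-50) = -25*(-50) = 1250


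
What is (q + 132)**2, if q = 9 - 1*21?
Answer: 14400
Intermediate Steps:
q = -12 (q = 9 - 21 = -12)
(q + 132)**2 = (-12 + 132)**2 = 120**2 = 14400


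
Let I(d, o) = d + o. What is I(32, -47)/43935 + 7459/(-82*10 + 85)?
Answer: -21848146/2152815 ≈ -10.149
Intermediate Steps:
I(32, -47)/43935 + 7459/(-82*10 + 85) = (32 - 47)/43935 + 7459/(-82*10 + 85) = -15*1/43935 + 7459/(-820 + 85) = -1/2929 + 7459/(-735) = -1/2929 + 7459*(-1/735) = -1/2929 - 7459/735 = -21848146/2152815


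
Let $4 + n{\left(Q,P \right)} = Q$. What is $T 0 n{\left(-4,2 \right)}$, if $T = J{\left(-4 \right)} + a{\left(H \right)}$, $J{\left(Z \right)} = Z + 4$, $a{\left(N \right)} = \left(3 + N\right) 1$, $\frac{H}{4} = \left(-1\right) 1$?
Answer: $0$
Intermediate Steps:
$H = -4$ ($H = 4 \left(\left(-1\right) 1\right) = 4 \left(-1\right) = -4$)
$a{\left(N \right)} = 3 + N$
$J{\left(Z \right)} = 4 + Z$
$n{\left(Q,P \right)} = -4 + Q$
$T = -1$ ($T = \left(4 - 4\right) + \left(3 - 4\right) = 0 - 1 = -1$)
$T 0 n{\left(-4,2 \right)} = \left(-1\right) 0 \left(-4 - 4\right) = 0 \left(-8\right) = 0$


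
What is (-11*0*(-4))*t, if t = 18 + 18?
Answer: 0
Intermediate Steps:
t = 36
(-11*0*(-4))*t = (-11*0*(-4))*36 = (0*(-4))*36 = 0*36 = 0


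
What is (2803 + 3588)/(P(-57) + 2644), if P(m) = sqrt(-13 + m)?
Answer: 8448902/3495403 - 6391*I*sqrt(70)/6990806 ≈ 2.4171 - 0.0076488*I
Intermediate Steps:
(2803 + 3588)/(P(-57) + 2644) = (2803 + 3588)/(sqrt(-13 - 57) + 2644) = 6391/(sqrt(-70) + 2644) = 6391/(I*sqrt(70) + 2644) = 6391/(2644 + I*sqrt(70))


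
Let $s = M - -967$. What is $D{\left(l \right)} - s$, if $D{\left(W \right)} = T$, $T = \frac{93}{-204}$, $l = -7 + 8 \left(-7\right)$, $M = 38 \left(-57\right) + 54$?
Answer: $\frac{77829}{68} \approx 1144.5$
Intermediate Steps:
$M = -2112$ ($M = -2166 + 54 = -2112$)
$l = -63$ ($l = -7 - 56 = -63$)
$T = - \frac{31}{68}$ ($T = 93 \left(- \frac{1}{204}\right) = - \frac{31}{68} \approx -0.45588$)
$D{\left(W \right)} = - \frac{31}{68}$
$s = -1145$ ($s = -2112 - -967 = -2112 + 967 = -1145$)
$D{\left(l \right)} - s = - \frac{31}{68} - -1145 = - \frac{31}{68} + 1145 = \frac{77829}{68}$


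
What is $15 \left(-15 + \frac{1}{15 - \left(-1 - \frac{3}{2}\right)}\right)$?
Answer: $- \frac{1569}{7} \approx -224.14$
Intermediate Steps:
$15 \left(-15 + \frac{1}{15 - \left(-1 - \frac{3}{2}\right)}\right) = 15 \left(-15 + \frac{1}{15 - - \frac{5}{2}}\right) = 15 \left(-15 + \frac{1}{15 + \left(1 + \frac{3}{2}\right)}\right) = 15 \left(-15 + \frac{1}{15 + \frac{5}{2}}\right) = 15 \left(-15 + \frac{1}{\frac{35}{2}}\right) = 15 \left(-15 + \frac{2}{35}\right) = 15 \left(- \frac{523}{35}\right) = - \frac{1569}{7}$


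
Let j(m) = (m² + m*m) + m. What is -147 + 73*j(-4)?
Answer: 1897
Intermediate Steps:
j(m) = m + 2*m² (j(m) = (m² + m²) + m = 2*m² + m = m + 2*m²)
-147 + 73*j(-4) = -147 + 73*(-4*(1 + 2*(-4))) = -147 + 73*(-4*(1 - 8)) = -147 + 73*(-4*(-7)) = -147 + 73*28 = -147 + 2044 = 1897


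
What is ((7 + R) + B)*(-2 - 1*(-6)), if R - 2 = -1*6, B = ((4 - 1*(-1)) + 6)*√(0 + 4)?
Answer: 100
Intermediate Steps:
B = 22 (B = ((4 + 1) + 6)*√4 = (5 + 6)*2 = 11*2 = 22)
R = -4 (R = 2 - 1*6 = 2 - 6 = -4)
((7 + R) + B)*(-2 - 1*(-6)) = ((7 - 4) + 22)*(-2 - 1*(-6)) = (3 + 22)*(-2 + 6) = 25*4 = 100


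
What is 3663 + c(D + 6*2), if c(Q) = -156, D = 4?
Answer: 3507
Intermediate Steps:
3663 + c(D + 6*2) = 3663 - 156 = 3507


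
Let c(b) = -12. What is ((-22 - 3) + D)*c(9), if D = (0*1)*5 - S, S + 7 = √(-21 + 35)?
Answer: 216 + 12*√14 ≈ 260.90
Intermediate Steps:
S = -7 + √14 (S = -7 + √(-21 + 35) = -7 + √14 ≈ -3.2583)
D = 7 - √14 (D = (0*1)*5 - (-7 + √14) = 0*5 + (7 - √14) = 0 + (7 - √14) = 7 - √14 ≈ 3.2583)
((-22 - 3) + D)*c(9) = ((-22 - 3) + (7 - √14))*(-12) = (-25 + (7 - √14))*(-12) = (-18 - √14)*(-12) = 216 + 12*√14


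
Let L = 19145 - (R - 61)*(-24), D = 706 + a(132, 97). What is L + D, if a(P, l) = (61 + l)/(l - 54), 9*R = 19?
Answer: 2378933/129 ≈ 18441.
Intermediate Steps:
R = 19/9 (R = (⅑)*19 = 19/9 ≈ 2.1111)
a(P, l) = (61 + l)/(-54 + l)
D = 30516/43 (D = 706 + (61 + 97)/(-54 + 97) = 706 + 158/43 = 30516/43 ≈ 709.67)
L = 53195/3 (L = 19145 - (19/9 - 61)*(-24) = 19145 - (-530)*(-24)/9 = 19145 - 1*4240/3 = 19145 - 4240/3 = 53195/3 ≈ 17732.)
L + D = 53195/3 + 30516/43 = 2378933/129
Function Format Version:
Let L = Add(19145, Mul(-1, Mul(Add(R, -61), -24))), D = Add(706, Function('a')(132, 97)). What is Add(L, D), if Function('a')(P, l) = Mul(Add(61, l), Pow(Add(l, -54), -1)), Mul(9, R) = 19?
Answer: Rational(2378933, 129) ≈ 18441.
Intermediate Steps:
R = Rational(19, 9) (R = Mul(Rational(1, 9), 19) = Rational(19, 9) ≈ 2.1111)
Function('a')(P, l) = Mul(Pow(Add(-54, l), -1), Add(61, l)) (Function('a')(P, l) = Mul(Add(61, l), Pow(Add(-54, l), -1)) = Mul(Pow(Add(-54, l), -1), Add(61, l)))
D = Rational(30516, 43) (D = Add(706, Mul(Pow(Add(-54, 97), -1), Add(61, 97))) = Add(706, Mul(Pow(43, -1), 158)) = Add(706, Mul(Rational(1, 43), 158)) = Add(706, Rational(158, 43)) = Rational(30516, 43) ≈ 709.67)
L = Rational(53195, 3) (L = Add(19145, Mul(-1, Mul(Add(Rational(19, 9), -61), -24))) = Add(19145, Mul(-1, Mul(Rational(-530, 9), -24))) = Add(19145, Mul(-1, Rational(4240, 3))) = Add(19145, Rational(-4240, 3)) = Rational(53195, 3) ≈ 17732.)
Add(L, D) = Add(Rational(53195, 3), Rational(30516, 43)) = Rational(2378933, 129)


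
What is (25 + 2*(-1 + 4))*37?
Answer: 1147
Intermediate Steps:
(25 + 2*(-1 + 4))*37 = (25 + 2*3)*37 = (25 + 6)*37 = 31*37 = 1147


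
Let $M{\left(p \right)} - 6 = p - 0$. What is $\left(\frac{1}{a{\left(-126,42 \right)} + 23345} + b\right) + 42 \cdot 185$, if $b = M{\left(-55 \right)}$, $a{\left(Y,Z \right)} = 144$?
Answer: $\frac{181358570}{23489} \approx 7721.0$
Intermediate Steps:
$M{\left(p \right)} = 6 + p$ ($M{\left(p \right)} = 6 + \left(p - 0\right) = 6 + \left(p + 0\right) = 6 + p$)
$b = -49$ ($b = 6 - 55 = -49$)
$\left(\frac{1}{a{\left(-126,42 \right)} + 23345} + b\right) + 42 \cdot 185 = \left(\frac{1}{144 + 23345} - 49\right) + 42 \cdot 185 = \left(\frac{1}{23489} - 49\right) + 7770 = - \frac{1150960}{23489} + 7770 = \frac{181358570}{23489}$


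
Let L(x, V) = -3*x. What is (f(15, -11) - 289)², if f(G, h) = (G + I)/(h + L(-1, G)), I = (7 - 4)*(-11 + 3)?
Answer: 5303809/64 ≈ 82872.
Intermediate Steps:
I = -24 (I = 3*(-8) = -24)
f(G, h) = (-24 + G)/(3 + h) (f(G, h) = (G - 24)/(h - 3*(-1)) = (-24 + G)/(h + 3) = (-24 + G)/(3 + h))
(f(15, -11) - 289)² = ((-24 + 15)/(3 - 11) - 289)² = (-9/(-8) - 289)² = (-⅛*(-9) - 289)² = (9/8 - 289)² = (-2303/8)² = 5303809/64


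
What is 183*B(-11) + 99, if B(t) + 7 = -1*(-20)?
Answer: 2478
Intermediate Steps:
B(t) = 13 (B(t) = -7 - 1*(-20) = -7 + 20 = 13)
183*B(-11) + 99 = 183*13 + 99 = 2379 + 99 = 2478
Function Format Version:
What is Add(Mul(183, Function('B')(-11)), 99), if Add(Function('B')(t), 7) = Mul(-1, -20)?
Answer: 2478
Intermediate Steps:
Function('B')(t) = 13 (Function('B')(t) = Add(-7, Mul(-1, -20)) = Add(-7, 20) = 13)
Add(Mul(183, Function('B')(-11)), 99) = Add(Mul(183, 13), 99) = Add(2379, 99) = 2478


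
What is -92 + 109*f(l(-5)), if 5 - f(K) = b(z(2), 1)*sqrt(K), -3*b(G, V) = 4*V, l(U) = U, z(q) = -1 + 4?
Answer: 453 + 436*I*sqrt(5)/3 ≈ 453.0 + 324.98*I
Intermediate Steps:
z(q) = 3
b(G, V) = -4*V/3
f(K) = 5 + 4*sqrt(K)/3 (f(K) = 5 - (-4/3*1)*sqrt(K) = 5 - (-4)*sqrt(K)/3 = 5 + 4*sqrt(K)/3)
-92 + 109*f(l(-5)) = -92 + 109*(5 + 4*sqrt(-5)/3) = -92 + 109*(5 + 4*(I*sqrt(5))/3) = -92 + 109*(5 + 4*I*sqrt(5)/3) = -92 + (545 + 436*I*sqrt(5)/3) = 453 + 436*I*sqrt(5)/3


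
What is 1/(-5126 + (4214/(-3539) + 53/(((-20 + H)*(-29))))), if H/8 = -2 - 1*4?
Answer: -6978908/35782004849 ≈ -0.00019504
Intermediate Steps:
H = -48 (H = 8*(-2 - 1*4) = 8*(-2 - 4) = 8*(-6) = -48)
1/(-5126 + (4214/(-3539) + 53/(((-20 + H)*(-29))))) = 1/(-5126 + (4214/(-3539) + 53/(((-20 - 48)*(-29))))) = 1/(-5126 + (4214*(-1/3539) + 53/((-68*(-29))))) = 1/(-5126 + (-4214/3539 + 53/1972)) = 1/(-5126 - 8122441/6978908) = 1/(-35782004849/6978908) = -6978908/35782004849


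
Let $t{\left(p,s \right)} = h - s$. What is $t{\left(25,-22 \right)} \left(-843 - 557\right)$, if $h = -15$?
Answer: $-9800$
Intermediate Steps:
$t{\left(p,s \right)} = -15 - s$
$t{\left(25,-22 \right)} \left(-843 - 557\right) = \left(-15 - -22\right) \left(-843 - 557\right) = \left(-15 + 22\right) \left(-1400\right) = 7 \left(-1400\right) = -9800$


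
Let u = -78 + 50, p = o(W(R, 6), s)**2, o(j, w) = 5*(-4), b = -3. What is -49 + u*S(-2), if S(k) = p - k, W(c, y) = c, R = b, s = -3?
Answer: -11305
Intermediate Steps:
R = -3
o(j, w) = -20
p = 400 (p = (-20)**2 = 400)
S(k) = 400 - k
u = -28
-49 + u*S(-2) = -49 - 28*(400 - 1*(-2)) = -49 - 28*(400 + 2) = -49 - 28*402 = -49 - 11256 = -11305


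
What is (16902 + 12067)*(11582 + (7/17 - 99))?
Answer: 5655270242/17 ≈ 3.3266e+8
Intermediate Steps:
(16902 + 12067)*(11582 + (7/17 - 99)) = 28969*(11582 + (7*(1/17) - 99)) = 28969*(11582 + (7/17 - 99)) = 28969*(11582 - 1676/17) = 28969*(195218/17) = 5655270242/17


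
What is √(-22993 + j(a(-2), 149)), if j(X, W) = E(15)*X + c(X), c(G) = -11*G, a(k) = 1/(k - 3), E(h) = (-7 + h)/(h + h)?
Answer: I*√5172942/15 ≈ 151.63*I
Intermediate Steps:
E(h) = (-7 + h)/(2*h) (E(h) = (-7 + h)/((2*h)) = (-7 + h)*(1/(2*h)) = (-7 + h)/(2*h))
a(k) = 1/(-3 + k)
j(X, W) = -161*X/15 (j(X, W) = ((½)*(-7 + 15)/15)*X - 11*X = ((½)*(1/15)*8)*X - 11*X = 4*X/15 - 11*X = -161*X/15)
√(-22993 + j(a(-2), 149)) = √(-22993 - 161/(15*(-3 - 2))) = √(-22993 - 161/15/(-5)) = √(-22993 - 161/15*(-⅕)) = √(-22993 + 161/75) = √(-1724314/75) = I*√5172942/15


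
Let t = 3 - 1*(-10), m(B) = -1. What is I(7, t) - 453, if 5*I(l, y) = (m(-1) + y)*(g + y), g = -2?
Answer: -2133/5 ≈ -426.60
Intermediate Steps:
t = 13 (t = 3 + 10 = 13)
I(l, y) = (-1 + y)*(-2 + y)/5 (I(l, y) = ((-1 + y)*(-2 + y))/5 = (-1 + y)*(-2 + y)/5)
I(7, t) - 453 = (⅖ - ⅗*13 + (⅕)*13²) - 453 = (⅖ - 39/5 + (⅕)*169) - 453 = (⅖ - 39/5 + 169/5) - 453 = 132/5 - 453 = -2133/5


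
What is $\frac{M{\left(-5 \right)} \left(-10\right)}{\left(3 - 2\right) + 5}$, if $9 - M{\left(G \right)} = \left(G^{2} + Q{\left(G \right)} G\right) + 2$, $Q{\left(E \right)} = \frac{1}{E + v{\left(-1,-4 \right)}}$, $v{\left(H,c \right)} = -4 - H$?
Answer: $\frac{745}{24} \approx 31.042$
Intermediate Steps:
$Q{\left(E \right)} = \frac{1}{-3 + E}$ ($Q{\left(E \right)} = \frac{1}{E - 3} = \frac{1}{-3 + E}$)
$M{\left(G \right)} = 7 - G^{2} - \frac{G}{-3 + G}$ ($M{\left(G \right)} = 9 - \left(\left(G^{2} + \frac{G}{-3 + G}\right) + 2\right) = 9 - \left(2 + G^{2} + \frac{G}{-3 + G}\right) = 7 - G^{2} - \frac{G}{-3 + G}$)
$\frac{M{\left(-5 \right)} \left(-10\right)}{\left(3 - 2\right) + 5} = \frac{\frac{\left(-1\right) \left(-5\right) + \left(-3 - 5\right) \left(7 - \left(-5\right)^{2}\right)}{-3 - 5} \left(-10\right)}{\left(3 - 2\right) + 5} = \frac{\frac{5 - 8 \left(7 - 25\right)}{-8} \left(-10\right)}{1 + 5} = \frac{- \frac{5 - 8 \left(7 - 25\right)}{8} \left(-10\right)}{6} = - \frac{5 - -144}{8} \left(-10\right) \frac{1}{6} = - \frac{5 + 144}{8} \left(-10\right) \frac{1}{6} = \left(- \frac{1}{8}\right) 149 \left(-10\right) \frac{1}{6} = \left(- \frac{149}{8}\right) \left(-10\right) \frac{1}{6} = \frac{745}{4} \cdot \frac{1}{6} = \frac{745}{24}$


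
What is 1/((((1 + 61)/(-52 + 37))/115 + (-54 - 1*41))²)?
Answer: 2975625/26875339969 ≈ 0.00011072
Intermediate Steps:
1/((((1 + 61)/(-52 + 37))/115 + (-54 - 1*41))²) = 1/(((62/(-15))*(1/115) + (-54 - 41))²) = 1/(((62*(-1/15))*(1/115) - 95)²) = 1/((-62/15*1/115 - 95)²) = 1/((-62/1725 - 95)²) = 1/((-163937/1725)²) = 1/(26875339969/2975625) = 2975625/26875339969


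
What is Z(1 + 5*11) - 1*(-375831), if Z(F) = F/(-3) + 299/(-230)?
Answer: 11274331/30 ≈ 3.7581e+5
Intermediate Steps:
Z(F) = -13/10 - F/3 (Z(F) = F*(-⅓) + 299*(-1/230) = -F/3 - 13/10 = -13/10 - F/3)
Z(1 + 5*11) - 1*(-375831) = (-13/10 - (1 + 5*11)/3) - 1*(-375831) = (-13/10 - (1 + 55)/3) + 375831 = (-13/10 - ⅓*56) + 375831 = (-13/10 - 56/3) + 375831 = -599/30 + 375831 = 11274331/30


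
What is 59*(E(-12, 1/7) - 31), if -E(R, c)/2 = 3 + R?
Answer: -767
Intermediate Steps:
E(R, c) = -6 - 2*R (E(R, c) = -2*(3 + R) = -6 - 2*R)
59*(E(-12, 1/7) - 31) = 59*((-6 - 2*(-12)) - 31) = 59*((-6 + 24) - 31) = 59*(18 - 31) = 59*(-13) = -767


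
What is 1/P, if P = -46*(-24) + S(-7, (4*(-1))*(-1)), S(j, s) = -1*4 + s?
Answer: 1/1104 ≈ 0.00090580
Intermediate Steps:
S(j, s) = -4 + s
P = 1104 (P = -46*(-24) + (-4 + (4*(-1))*(-1)) = 1104 + (-4 - 4*(-1)) = 1104 + (-4 + 4) = 1104 + 0 = 1104)
1/P = 1/1104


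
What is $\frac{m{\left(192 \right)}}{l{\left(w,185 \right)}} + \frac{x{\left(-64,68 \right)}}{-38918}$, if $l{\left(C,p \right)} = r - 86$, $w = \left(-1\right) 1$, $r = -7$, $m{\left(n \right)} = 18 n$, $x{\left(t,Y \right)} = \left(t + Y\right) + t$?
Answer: $- \frac{22415838}{603229} \approx -37.16$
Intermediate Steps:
$x{\left(t,Y \right)} = Y + 2 t$ ($x{\left(t,Y \right)} = \left(Y + t\right) + t = Y + 2 t$)
$w = -1$
$l{\left(C,p \right)} = -93$ ($l{\left(C,p \right)} = -7 - 86 = -93$)
$\frac{m{\left(192 \right)}}{l{\left(w,185 \right)}} + \frac{x{\left(-64,68 \right)}}{-38918} = \frac{18 \cdot 192}{-93} + \frac{68 + 2 \left(-64\right)}{-38918} = 3456 \left(- \frac{1}{93}\right) + \left(68 - 128\right) \left(- \frac{1}{38918}\right) = - \frac{1152}{31} - - \frac{30}{19459} = - \frac{1152}{31} + \frac{30}{19459} = - \frac{22415838}{603229}$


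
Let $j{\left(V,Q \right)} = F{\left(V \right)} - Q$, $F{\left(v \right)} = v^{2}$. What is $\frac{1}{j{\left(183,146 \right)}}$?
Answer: $\frac{1}{33343} \approx 2.9991 \cdot 10^{-5}$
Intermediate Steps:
$j{\left(V,Q \right)} = V^{2} - Q$
$\frac{1}{j{\left(183,146 \right)}} = \frac{1}{183^{2} - 146} = \frac{1}{33489 - 146} = \frac{1}{33343}$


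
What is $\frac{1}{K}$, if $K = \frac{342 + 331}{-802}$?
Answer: $- \frac{802}{673} \approx -1.1917$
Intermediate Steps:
$K = - \frac{673}{802}$ ($K = 673 \left(- \frac{1}{802}\right) = - \frac{673}{802} \approx -0.83915$)
$\frac{1}{K} = \frac{1}{- \frac{673}{802}} = - \frac{802}{673}$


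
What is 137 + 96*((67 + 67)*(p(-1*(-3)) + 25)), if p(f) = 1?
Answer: 334601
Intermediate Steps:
137 + 96*((67 + 67)*(p(-1*(-3)) + 25)) = 137 + 96*((67 + 67)*(1 + 25)) = 137 + 96*(134*26) = 137 + 96*3484 = 137 + 334464 = 334601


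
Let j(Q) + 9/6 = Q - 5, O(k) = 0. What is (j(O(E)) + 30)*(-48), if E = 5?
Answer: -1128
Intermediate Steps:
j(Q) = -13/2 + Q (j(Q) = -3/2 + (Q - 5) = -3/2 + (-5 + Q) = -13/2 + Q)
(j(O(E)) + 30)*(-48) = ((-13/2 + 0) + 30)*(-48) = (-13/2 + 30)*(-48) = (47/2)*(-48) = -1128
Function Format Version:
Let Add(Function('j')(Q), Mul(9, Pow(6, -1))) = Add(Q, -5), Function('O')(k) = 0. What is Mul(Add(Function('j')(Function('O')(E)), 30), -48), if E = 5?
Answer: -1128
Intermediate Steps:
Function('j')(Q) = Add(Rational(-13, 2), Q) (Function('j')(Q) = Add(Rational(-3, 2), Add(Q, -5)) = Add(Rational(-3, 2), Add(-5, Q)) = Add(Rational(-13, 2), Q))
Mul(Add(Function('j')(Function('O')(E)), 30), -48) = Mul(Add(Add(Rational(-13, 2), 0), 30), -48) = Mul(Add(Rational(-13, 2), 30), -48) = Mul(Rational(47, 2), -48) = -1128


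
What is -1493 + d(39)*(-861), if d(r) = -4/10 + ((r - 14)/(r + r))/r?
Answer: -5859277/5070 ≈ -1155.7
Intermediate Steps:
d(r) = -⅖ + (-14 + r)/(2*r²) (d(r) = -4*⅒ + ((-14 + r)/((2*r)))/r = -⅖ + ((-14 + r)*(1/(2*r)))/r = -⅖ + ((-14 + r)/(2*r))/r = -⅖ + (-14 + r)/(2*r²))
-1493 + d(39)*(-861) = -1493 + (-⅖ + (½)/39 - 7/39²)*(-861) = -1493 + (-⅖ + (½)*(1/39) - 7*1/1521)*(-861) = -1493 + (-⅖ + 1/78 - 7/1521)*(-861) = -1493 - 5959/15210*(-861) = -1493 + 1710233/5070 = -5859277/5070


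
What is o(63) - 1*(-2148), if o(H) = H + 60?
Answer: 2271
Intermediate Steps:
o(H) = 60 + H
o(63) - 1*(-2148) = (60 + 63) - 1*(-2148) = 123 + 2148 = 2271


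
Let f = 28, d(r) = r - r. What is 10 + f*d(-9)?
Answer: 10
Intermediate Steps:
d(r) = 0
10 + f*d(-9) = 10 + 28*0 = 10 + 0 = 10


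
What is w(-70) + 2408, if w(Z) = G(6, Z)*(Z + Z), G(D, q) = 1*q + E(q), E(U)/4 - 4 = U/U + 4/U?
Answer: 9440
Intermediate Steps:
E(U) = 20 + 16/U (E(U) = 16 + 4*(U/U + 4/U) = 16 + 4*(1 + 4/U) = 16 + (4 + 16/U) = 20 + 16/U)
G(D, q) = 20 + q + 16/q (G(D, q) = 1*q + (20 + 16/q) = q + (20 + 16/q) = 20 + q + 16/q)
w(Z) = 2*Z*(20 + Z + 16/Z) (w(Z) = (20 + Z + 16/Z)*(Z + Z) = (20 + Z + 16/Z)*(2*Z) = 2*Z*(20 + Z + 16/Z))
w(-70) + 2408 = (32 + 2*(-70)² + 40*(-70)) + 2408 = (32 + 2*4900 - 2800) + 2408 = (32 + 9800 - 2800) + 2408 = 7032 + 2408 = 9440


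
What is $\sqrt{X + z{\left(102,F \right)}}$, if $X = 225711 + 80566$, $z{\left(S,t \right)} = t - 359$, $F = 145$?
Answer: $3 \sqrt{34007} \approx 553.23$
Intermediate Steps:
$z{\left(S,t \right)} = -359 + t$
$X = 306277$
$\sqrt{X + z{\left(102,F \right)}} = \sqrt{306277 + \left(-359 + 145\right)} = \sqrt{306277 - 214} = \sqrt{306063} = 3 \sqrt{34007}$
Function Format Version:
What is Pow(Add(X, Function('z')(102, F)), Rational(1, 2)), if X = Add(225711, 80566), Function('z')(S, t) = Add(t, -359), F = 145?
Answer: Mul(3, Pow(34007, Rational(1, 2))) ≈ 553.23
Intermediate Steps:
Function('z')(S, t) = Add(-359, t)
X = 306277
Pow(Add(X, Function('z')(102, F)), Rational(1, 2)) = Pow(Add(306277, Add(-359, 145)), Rational(1, 2)) = Pow(Add(306277, -214), Rational(1, 2)) = Pow(306063, Rational(1, 2)) = Mul(3, Pow(34007, Rational(1, 2)))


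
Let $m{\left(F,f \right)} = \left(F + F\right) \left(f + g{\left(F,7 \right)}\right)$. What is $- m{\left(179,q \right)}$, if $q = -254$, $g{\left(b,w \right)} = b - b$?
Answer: $90932$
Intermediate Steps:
$g{\left(b,w \right)} = 0$
$m{\left(F,f \right)} = 2 F f$ ($m{\left(F,f \right)} = \left(F + F\right) \left(f + 0\right) = 2 F f$)
$- m{\left(179,q \right)} = - 2 \cdot 179 \left(-254\right) = \left(-1\right) \left(-90932\right) = 90932$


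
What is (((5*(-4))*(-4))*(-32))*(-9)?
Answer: 23040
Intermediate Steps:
(((5*(-4))*(-4))*(-32))*(-9) = (-20*(-4)*(-32))*(-9) = (80*(-32))*(-9) = -2560*(-9) = 23040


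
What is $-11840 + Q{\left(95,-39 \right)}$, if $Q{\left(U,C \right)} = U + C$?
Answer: $-11784$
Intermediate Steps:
$Q{\left(U,C \right)} = C + U$
$-11840 + Q{\left(95,-39 \right)} = -11840 + \left(-39 + 95\right) = -11840 + 56 = -11784$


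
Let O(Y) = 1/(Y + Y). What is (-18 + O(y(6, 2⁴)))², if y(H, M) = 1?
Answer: 1225/4 ≈ 306.25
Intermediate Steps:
O(Y) = 1/(2*Y)
(-18 + O(y(6, 2⁴)))² = (-18 + (½)/1)² = (-18 + (½)*1)² = (-18 + ½)² = (-35/2)² = 1225/4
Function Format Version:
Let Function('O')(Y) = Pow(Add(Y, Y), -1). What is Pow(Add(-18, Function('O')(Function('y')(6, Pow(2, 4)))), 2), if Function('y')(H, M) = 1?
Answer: Rational(1225, 4) ≈ 306.25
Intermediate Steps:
Function('O')(Y) = Mul(Rational(1, 2), Pow(Y, -1)) (Function('O')(Y) = Pow(Mul(2, Y), -1) = Mul(Rational(1, 2), Pow(Y, -1)))
Pow(Add(-18, Function('O')(Function('y')(6, Pow(2, 4)))), 2) = Pow(Add(-18, Mul(Rational(1, 2), Pow(1, -1))), 2) = Pow(Add(-18, Mul(Rational(1, 2), 1)), 2) = Pow(Add(-18, Rational(1, 2)), 2) = Pow(Rational(-35, 2), 2) = Rational(1225, 4)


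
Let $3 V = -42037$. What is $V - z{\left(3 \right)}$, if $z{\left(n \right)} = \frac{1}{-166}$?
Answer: $- \frac{6978139}{498} \approx -14012.0$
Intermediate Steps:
$z{\left(n \right)} = - \frac{1}{166}$
$V = - \frac{42037}{3}$ ($V = \frac{1}{3} \left(-42037\right) = - \frac{42037}{3} \approx -14012.0$)
$V - z{\left(3 \right)} = - \frac{42037}{3} - - \frac{1}{166} = - \frac{42037}{3} + \frac{1}{166} = - \frac{6978139}{498}$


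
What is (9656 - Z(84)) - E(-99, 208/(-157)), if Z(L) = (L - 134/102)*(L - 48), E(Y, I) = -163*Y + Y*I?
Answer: -25592681/2669 ≈ -9588.9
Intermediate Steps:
E(Y, I) = -163*Y + I*Y
Z(L) = (-48 + L)*(-67/51 + L) (Z(L) = (L - 134*1/102)*(-48 + L) = (L - 67/51)*(-48 + L) = (-67/51 + L)*(-48 + L) = (-48 + L)*(-67/51 + L))
(9656 - Z(84)) - E(-99, 208/(-157)) = (9656 - (1072/17 + 84² - 2515/51*84)) - (-99)*(-163 + 208/(-157)) = (9656 - (1072/17 + 7056 - 70420/17)) - (-99)*(-163 + 208*(-1/157)) = (9656 - 1*50604/17) - (-99)*(-163 - 208/157) = (9656 - 50604/17) - (-99)*(-25799)/157 = 113548/17 - 1*2554101/157 = 113548/17 - 2554101/157 = -25592681/2669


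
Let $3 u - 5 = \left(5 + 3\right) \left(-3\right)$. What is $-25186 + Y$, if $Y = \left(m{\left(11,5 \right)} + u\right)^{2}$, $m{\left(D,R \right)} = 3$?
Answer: $- \frac{226574}{9} \approx -25175.0$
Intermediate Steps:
$u = - \frac{19}{3}$ ($u = \frac{5}{3} + \frac{\left(5 + 3\right) \left(-3\right)}{3} = \frac{5}{3} + \frac{8 \left(-3\right)}{3} = \frac{5}{3} + \frac{1}{3} \left(-24\right) = \frac{5}{3} - 8 = - \frac{19}{3} \approx -6.3333$)
$Y = \frac{100}{9}$ ($Y = \left(3 - \frac{19}{3}\right)^{2} = \left(- \frac{10}{3}\right)^{2} = \frac{100}{9} \approx 11.111$)
$-25186 + Y = -25186 + \frac{100}{9} = - \frac{226574}{9}$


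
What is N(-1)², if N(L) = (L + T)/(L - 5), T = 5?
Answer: 4/9 ≈ 0.44444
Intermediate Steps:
N(L) = (5 + L)/(-5 + L) (N(L) = (L + 5)/(L - 5) = (5 + L)/(-5 + L))
N(-1)² = ((5 - 1)/(-5 - 1))² = (4/(-6))² = (-⅙*4)² = (-⅔)² = 4/9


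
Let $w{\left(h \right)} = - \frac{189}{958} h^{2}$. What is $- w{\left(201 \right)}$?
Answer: $\frac{7635789}{958} \approx 7970.6$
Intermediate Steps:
$w{\left(h \right)} = - \frac{189 h^{2}}{958}$ ($w{\left(h \right)} = \left(-189\right) \frac{1}{958} h^{2} = - \frac{189 h^{2}}{958}$)
$- w{\left(201 \right)} = - \frac{\left(-189\right) 201^{2}}{958} = - \frac{\left(-189\right) 40401}{958} = \left(-1\right) \left(- \frac{7635789}{958}\right) = \frac{7635789}{958}$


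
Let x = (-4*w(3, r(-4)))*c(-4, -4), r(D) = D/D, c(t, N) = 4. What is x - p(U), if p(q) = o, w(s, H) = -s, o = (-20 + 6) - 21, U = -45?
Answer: 83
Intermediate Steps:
r(D) = 1
o = -35 (o = -14 - 21 = -35)
p(q) = -35
x = 48 (x = -(-4)*3*4 = -4*(-3)*4 = 12*4 = 48)
x - p(U) = 48 - 1*(-35) = 48 + 35 = 83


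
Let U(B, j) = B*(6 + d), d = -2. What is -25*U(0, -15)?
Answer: 0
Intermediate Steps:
U(B, j) = 4*B (U(B, j) = B*(6 - 2) = B*4 = 4*B)
-25*U(0, -15) = -100*0 = -25*0 = 0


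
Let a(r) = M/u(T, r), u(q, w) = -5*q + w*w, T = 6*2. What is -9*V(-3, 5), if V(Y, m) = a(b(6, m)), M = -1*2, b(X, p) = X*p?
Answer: 3/140 ≈ 0.021429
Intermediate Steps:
T = 12
u(q, w) = w² - 5*q (u(q, w) = -5*q + w² = w² - 5*q)
M = -2
a(r) = -2/(-60 + r²) (a(r) = -2/(r² - 5*12) = -2/(r² - 60) = -2/(-60 + r²))
V(Y, m) = -2/(-60 + 36*m²) (V(Y, m) = -2/(-60 + (6*m)²) = -2/(-60 + 36*m²))
-9*V(-3, 5) = -(-9)/(-30 + 18*5²) = -(-9)/(-30 + 18*25) = -(-9)/(-30 + 450) = -(-9)/420 = -9*(-1/420) = 3/140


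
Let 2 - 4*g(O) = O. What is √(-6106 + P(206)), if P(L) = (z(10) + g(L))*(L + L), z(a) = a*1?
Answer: I*√22998 ≈ 151.65*I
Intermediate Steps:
z(a) = a
g(O) = ½ - O/4
P(L) = 2*L*(21/2 - L/4) (P(L) = (10 + (½ - L/4))*(L + L) = (21/2 - L/4)*(2*L) = 2*L*(21/2 - L/4))
√(-6106 + P(206)) = √(-6106 + (½)*206*(42 - 1*206)) = √(-6106 + (½)*206*(42 - 206)) = √(-6106 + (½)*206*(-164)) = √(-6106 - 16892) = √(-22998) = I*√22998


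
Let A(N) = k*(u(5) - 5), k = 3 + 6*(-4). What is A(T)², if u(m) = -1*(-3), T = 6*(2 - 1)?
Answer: 1764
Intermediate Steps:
T = 6 (T = 6*1 = 6)
k = -21 (k = 3 - 24 = -21)
u(m) = 3
A(N) = 42 (A(N) = -21*(3 - 5) = -21*(-2) = 42)
A(T)² = 42² = 1764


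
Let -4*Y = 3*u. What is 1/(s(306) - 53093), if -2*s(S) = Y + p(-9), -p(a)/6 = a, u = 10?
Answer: -4/212465 ≈ -1.8827e-5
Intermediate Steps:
p(a) = -6*a
Y = -15/2 (Y = -3*10/4 = -¼*30 = -15/2 ≈ -7.5000)
s(S) = -93/4 (s(S) = -(-15/2 - 6*(-9))/2 = -(-15/2 + 54)/2 = -½*93/2 = -93/4)
1/(s(306) - 53093) = 1/(-93/4 - 53093) = 1/(-212465/4) = -4/212465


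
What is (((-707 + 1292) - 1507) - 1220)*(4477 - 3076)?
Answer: -3000942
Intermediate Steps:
(((-707 + 1292) - 1507) - 1220)*(4477 - 3076) = ((585 - 1507) - 1220)*1401 = (-922 - 1220)*1401 = -2142*1401 = -3000942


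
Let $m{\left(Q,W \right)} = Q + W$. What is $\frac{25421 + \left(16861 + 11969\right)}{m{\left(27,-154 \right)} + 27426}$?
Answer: $\frac{54251}{27299} \approx 1.9873$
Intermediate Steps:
$\frac{25421 + \left(16861 + 11969\right)}{m{\left(27,-154 \right)} + 27426} = \frac{25421 + \left(16861 + 11969\right)}{\left(27 - 154\right) + 27426} = \frac{25421 + 28830}{-127 + 27426} = \frac{54251}{27299}$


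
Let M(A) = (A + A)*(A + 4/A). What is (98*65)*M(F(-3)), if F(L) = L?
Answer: 165620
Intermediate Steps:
M(A) = 2*A*(A + 4/A) (M(A) = (2*A)*(A + 4/A) = 2*A*(A + 4/A))
(98*65)*M(F(-3)) = (98*65)*(8 + 2*(-3)**2) = 6370*(8 + 2*9) = 6370*(8 + 18) = 6370*26 = 165620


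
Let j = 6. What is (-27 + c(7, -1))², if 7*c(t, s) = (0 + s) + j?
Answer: 33856/49 ≈ 690.94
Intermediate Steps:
c(t, s) = 6/7 + s/7 (c(t, s) = ((0 + s) + 6)/7 = (s + 6)/7 = (6 + s)/7 = 6/7 + s/7)
(-27 + c(7, -1))² = (-27 + (6/7 + (⅐)*(-1)))² = (-27 + (6/7 - ⅐))² = (-27 + 5/7)² = (-184/7)² = 33856/49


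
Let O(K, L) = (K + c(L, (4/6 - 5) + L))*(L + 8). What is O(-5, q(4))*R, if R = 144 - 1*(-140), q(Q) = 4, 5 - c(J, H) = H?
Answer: 1136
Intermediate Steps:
c(J, H) = 5 - H
O(K, L) = (8 + L)*(28/3 + K - L) (O(K, L) = (K + (5 - ((4/6 - 5) + L)))*(L + 8) = (K + (5 - ((4*(⅙) - 5) + L)))*(8 + L) = (K + (5 - ((⅔ - 5) + L)))*(8 + L) = (K + (5 - (-13/3 + L)))*(8 + L) = (K + (5 + (13/3 - L)))*(8 + L) = (K + (28/3 - L))*(8 + L) = (28/3 + K - L)*(8 + L) = (8 + L)*(28/3 + K - L))
R = 284 (R = 144 + 140 = 284)
O(-5, q(4))*R = (224/3 - 1*4² + 8*(-5) + (4/3)*4 - 5*4)*284 = (224/3 - 1*16 - 40 + 16/3 - 20)*284 = (224/3 - 16 - 40 + 16/3 - 20)*284 = 4*284 = 1136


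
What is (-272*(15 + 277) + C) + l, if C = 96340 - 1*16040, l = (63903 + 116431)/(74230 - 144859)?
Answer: 61690670/70629 ≈ 873.45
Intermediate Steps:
l = -180334/70629 (l = 180334/(-70629) = 180334*(-1/70629) = -180334/70629 ≈ -2.5533)
C = 80300 (C = 96340 - 16040 = 80300)
(-272*(15 + 277) + C) + l = (-272*(15 + 277) + 80300) - 180334/70629 = (-272*292 + 80300) - 180334/70629 = (-79424 + 80300) - 180334/70629 = 876 - 180334/70629 = 61690670/70629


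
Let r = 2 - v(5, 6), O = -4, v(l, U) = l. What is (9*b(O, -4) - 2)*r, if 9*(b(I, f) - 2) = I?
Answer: -36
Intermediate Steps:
b(I, f) = 2 + I/9
r = -3 (r = 2 - 1*5 = 2 - 5 = -3)
(9*b(O, -4) - 2)*r = (9*(2 + (⅑)*(-4)) - 2)*(-3) = (9*(2 - 4/9) - 2)*(-3) = (9*(14/9) - 2)*(-3) = (14 - 2)*(-3) = 12*(-3) = -36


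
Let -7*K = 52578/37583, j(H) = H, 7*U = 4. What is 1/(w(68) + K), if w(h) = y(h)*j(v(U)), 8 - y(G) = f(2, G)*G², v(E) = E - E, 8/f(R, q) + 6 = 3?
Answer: -263081/52578 ≈ -5.0036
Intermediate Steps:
U = 4/7 (U = (⅐)*4 = 4/7 ≈ 0.57143)
f(R, q) = -8/3 (f(R, q) = 8/(-6 + 3) = 8/(-3) = 8*(-⅓) = -8/3)
v(E) = 0
y(G) = 8 + 8*G²/3 (y(G) = 8 - (-8)*G²/3 = 8 + 8*G²/3)
K = -52578/263081 (K = -52578/(7*37583) = -⅐*52578/37583 = -52578/263081 ≈ -0.19985)
w(h) = 0 (w(h) = (8 + 8*h²/3)*0 = 0)
1/(w(68) + K) = 1/(0 - 52578/263081) = 1/(-52578/263081) = -263081/52578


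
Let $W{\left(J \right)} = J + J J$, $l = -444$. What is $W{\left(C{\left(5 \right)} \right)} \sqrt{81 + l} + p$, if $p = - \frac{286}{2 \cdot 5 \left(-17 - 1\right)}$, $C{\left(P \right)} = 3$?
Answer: $\frac{143}{90} + 132 i \sqrt{3} \approx 1.5889 + 228.63 i$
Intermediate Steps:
$W{\left(J \right)} = J + J^{2}$
$p = \frac{143}{90}$ ($p = - \frac{286}{10 \left(-18\right)} = - \frac{286}{-180} = \left(-286\right) \left(- \frac{1}{180}\right) = \frac{143}{90} \approx 1.5889$)
$W{\left(C{\left(5 \right)} \right)} \sqrt{81 + l} + p = 3 \left(1 + 3\right) \sqrt{81 - 444} + \frac{143}{90} = 3 \cdot 4 \sqrt{-363} + \frac{143}{90} = 12 \cdot 11 i \sqrt{3} + \frac{143}{90} = 132 i \sqrt{3} + \frac{143}{90} = \frac{143}{90} + 132 i \sqrt{3}$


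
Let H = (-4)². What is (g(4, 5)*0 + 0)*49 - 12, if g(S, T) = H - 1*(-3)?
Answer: -12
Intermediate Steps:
H = 16
g(S, T) = 19 (g(S, T) = 16 - 1*(-3) = 16 + 3 = 19)
(g(4, 5)*0 + 0)*49 - 12 = (19*0 + 0)*49 - 12 = (0 + 0)*49 - 12 = 0*49 - 12 = 0 - 12 = -12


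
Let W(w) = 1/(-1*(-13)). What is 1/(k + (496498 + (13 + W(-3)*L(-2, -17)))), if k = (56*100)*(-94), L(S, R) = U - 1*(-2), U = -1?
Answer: -13/388556 ≈ -3.3457e-5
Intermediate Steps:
W(w) = 1/13
L(S, R) = 1 (L(S, R) = -1 - 1*(-2) = -1 + 2 = 1)
k = -526400 (k = 5600*(-94) = -526400)
1/(k + (496498 + (13 + W(-3)*L(-2, -17)))) = 1/(-526400 + (496498 + (13 + (1/13)*1))) = 1/(-526400 + (496498 + (13 + 1/13))) = 1/(-526400 + (496498 + 170/13)) = 1/(-526400 + 6454644/13) = 1/(-388556/13) = -13/388556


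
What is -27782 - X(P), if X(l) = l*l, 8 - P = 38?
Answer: -28682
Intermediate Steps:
P = -30 (P = 8 - 1*38 = 8 - 38 = -30)
X(l) = l²
-27782 - X(P) = -27782 - 1*(-30)² = -27782 - 1*900 = -27782 - 900 = -28682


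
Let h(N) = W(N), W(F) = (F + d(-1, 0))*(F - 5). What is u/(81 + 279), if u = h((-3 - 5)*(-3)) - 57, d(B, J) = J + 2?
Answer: 437/360 ≈ 1.2139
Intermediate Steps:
d(B, J) = 2 + J
W(F) = (-5 + F)*(2 + F) (W(F) = (F + (2 + 0))*(F - 5) = (F + 2)*(-5 + F) = (2 + F)*(-5 + F) = (-5 + F)*(2 + F))
h(N) = -10 + N**2 - 3*N
u = 437 (u = (-10 + ((-3 - 5)*(-3))**2 - 3*(-3 - 5)*(-3)) - 57 = (-10 + (-8*(-3))**2 - (-24)*(-3)) - 57 = (-10 + 24**2 - 3*24) - 57 = (-10 + 576 - 72) - 57 = 494 - 57 = 437)
u/(81 + 279) = 437/(81 + 279) = 437/360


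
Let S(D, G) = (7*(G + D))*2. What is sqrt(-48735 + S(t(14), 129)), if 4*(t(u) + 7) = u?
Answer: I*sqrt(46978) ≈ 216.74*I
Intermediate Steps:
t(u) = -7 + u/4
S(D, G) = 14*D + 14*G (S(D, G) = (7*(D + G))*2 = (7*D + 7*G)*2 = 14*D + 14*G)
sqrt(-48735 + S(t(14), 129)) = sqrt(-48735 + (14*(-7 + (1/4)*14) + 14*129)) = sqrt(-48735 + (14*(-7 + 7/2) + 1806)) = sqrt(-48735 + (14*(-7/2) + 1806)) = sqrt(-48735 + (-49 + 1806)) = sqrt(-48735 + 1757) = sqrt(-46978) = I*sqrt(46978)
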